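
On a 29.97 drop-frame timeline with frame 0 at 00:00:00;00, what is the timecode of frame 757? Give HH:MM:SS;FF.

00:00:25;07

Ten DF minutes hold 17982 frames, so frame 757 lies in block 0 (frames 0–17981) with 757 frames into that block.
The block's first minute is 1800 frames and the rest 1798 each; 757 frames reaches minute 0, so 0 × 18 + 0 × 2 = 0 labels have been skipped so far.
Adding those back, label number 757 + 0 = 757 at 30 labels/s is 25 s + 7 f = 0 h 0 min 25 s frame 7, i.e. 00:00:25;07.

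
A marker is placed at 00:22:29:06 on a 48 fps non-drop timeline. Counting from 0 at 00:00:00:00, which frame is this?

64758

Total seconds to the label: (0 × 3600 + 22 × 60 + 29) = 1349.
Frame index = 1349 × 48 + 6 = 64758.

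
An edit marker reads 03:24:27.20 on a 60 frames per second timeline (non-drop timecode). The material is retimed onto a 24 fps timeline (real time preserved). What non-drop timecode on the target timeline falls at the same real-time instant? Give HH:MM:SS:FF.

03:24:27:08

Source frame index: (3×3600 + 24×60 + 27) × 60 + 20 = 736040.
Real time: 736040 / (60) = 36802/3 s.
Target frame: (36802/3) × (24) = 294416.
At 24 labels/s: frame 294416 → 03:24:27:08.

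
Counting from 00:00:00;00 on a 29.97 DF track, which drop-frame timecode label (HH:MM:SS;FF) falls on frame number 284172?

02:38:01;28

Each 10-minute DF block holds 10 × 60 × 30 − 9 × 2 = 17982 frames. 284172 ÷ 17982 → 15 full blocks, remainder 14442.
Within the partial block the first minute is 1800 frames and each further minute 1798, so 8 further minute boundaries passed. Total skipped labels = 18 × 15 + 2 × 8 = 286.
Non-drop label index = 284172 + 286 = 284458; at 30 labels/s that is 02:38:01:28, i.e. DF 02:38:01;28.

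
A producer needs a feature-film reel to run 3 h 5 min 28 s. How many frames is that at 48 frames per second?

534144 frames

3 h 5 min 28 s = 11128 s.
Frames = 11128 × 48 = 534144.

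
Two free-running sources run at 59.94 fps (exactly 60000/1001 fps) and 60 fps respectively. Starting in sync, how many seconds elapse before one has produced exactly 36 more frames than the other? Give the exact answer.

The gap grows by |60 − 60000/1001| = 60/1001 frames per second.
Time for a 36-frame gap: 36 ÷ (60/1001) = 600.6 s.

600.6 seconds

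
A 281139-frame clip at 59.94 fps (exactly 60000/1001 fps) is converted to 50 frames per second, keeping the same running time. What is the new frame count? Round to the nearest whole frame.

Frames at target rate = 281139 × (50) / (60000/1001) = 93806713/400 ≈ 234516.783.
Nearest whole frame: 234517.

234517 frames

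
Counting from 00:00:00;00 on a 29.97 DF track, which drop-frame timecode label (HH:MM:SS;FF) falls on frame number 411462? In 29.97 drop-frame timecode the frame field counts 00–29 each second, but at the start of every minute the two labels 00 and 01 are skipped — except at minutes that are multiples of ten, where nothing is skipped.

03:48:49;04

Ten DF minutes hold 17982 frames, so frame 411462 lies in block 22 (frames 395604–413585) with 15858 frames into that block.
The block's first minute is 1800 frames and the rest 1798 each; 15858 frames reaches minute 8, so 22 × 18 + 8 × 2 = 412 labels have been skipped so far.
Adding those back, label number 411462 + 412 = 411874 at 30 labels/s is 13729 s + 4 f = 3 h 48 min 49 s frame 4, i.e. 03:48:49;04.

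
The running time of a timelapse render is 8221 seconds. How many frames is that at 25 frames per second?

205525 frames

Frames = 8221 × 25 = 205525.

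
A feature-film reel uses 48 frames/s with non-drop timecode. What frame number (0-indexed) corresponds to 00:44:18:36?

frame 127620

Total seconds to the label: (0 × 3600 + 44 × 60 + 18) = 2658.
Frame index = 2658 × 48 + 36 = 127620.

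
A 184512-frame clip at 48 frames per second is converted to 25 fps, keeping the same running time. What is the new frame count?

Target frames = source frames × (target rate / source rate) = 184512 × (25)/(48) = 184512 × 25/48 = 96100.

96100 frames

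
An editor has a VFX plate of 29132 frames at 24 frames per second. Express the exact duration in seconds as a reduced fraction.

7283/6 seconds

Running time = 29132 ÷ (24) = 29132 × 1/24 = 7283/6 s.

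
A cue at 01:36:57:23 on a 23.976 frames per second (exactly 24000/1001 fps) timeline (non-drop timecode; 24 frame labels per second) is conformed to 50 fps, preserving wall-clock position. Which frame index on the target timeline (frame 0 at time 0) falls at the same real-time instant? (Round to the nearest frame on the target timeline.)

frame 291189

Source frame index: (1×3600 + 36×60 + 57) × 24 + 23 = 139631.
Real time: 139631 / (24000/1001) = 139770631/24000 s.
Target frame: (139770631/24000) × (50) = 139770631/480 ≈ 291188.815 → 291189.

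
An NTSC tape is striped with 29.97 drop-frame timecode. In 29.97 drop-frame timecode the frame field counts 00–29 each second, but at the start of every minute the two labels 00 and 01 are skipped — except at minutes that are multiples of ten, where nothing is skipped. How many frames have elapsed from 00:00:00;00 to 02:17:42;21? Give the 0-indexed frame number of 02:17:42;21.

247633

As if non-drop at 30 labels/s: (2 × 3600 + 17 × 60 + 42) × 30 + 21 = 247881.
Minute boundaries passed: 137; those not divisible by 10: 137 − 13 = 124; dropped labels = 2 × 124 = 248.
Actual frame index = 247881 − 248 = 247633.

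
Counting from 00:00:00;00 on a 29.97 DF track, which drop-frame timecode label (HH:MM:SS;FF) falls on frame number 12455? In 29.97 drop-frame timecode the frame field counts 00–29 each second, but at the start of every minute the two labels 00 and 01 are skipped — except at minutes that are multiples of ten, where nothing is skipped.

00:06:55;17

Each 10-minute DF block holds 10 × 60 × 30 − 9 × 2 = 17982 frames. 12455 ÷ 17982 → 0 full blocks, remainder 12455.
Within the partial block the first minute is 1800 frames and each further minute 1798, so 6 further minute boundaries passed. Total skipped labels = 18 × 0 + 2 × 6 = 12.
Non-drop label index = 12455 + 12 = 12467; at 30 labels/s that is 00:06:55:17, i.e. DF 00:06:55;17.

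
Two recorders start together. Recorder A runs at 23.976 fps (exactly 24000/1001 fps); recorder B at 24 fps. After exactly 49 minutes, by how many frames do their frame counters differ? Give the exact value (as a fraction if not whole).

10080/143 frames

49 min = 2940 s.
A emits 24000/1001 × 2940 = 10080000/143 frames; B emits 24 × 2940 = 70560.
Difference = 10080/143 frames (≈ 70.4895); B is ahead of A.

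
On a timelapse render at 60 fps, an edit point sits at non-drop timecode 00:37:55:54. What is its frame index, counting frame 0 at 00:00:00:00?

136554

Total seconds to the label: (0 × 3600 + 37 × 60 + 55) = 2275.
Frame index = 2275 × 60 + 54 = 136554.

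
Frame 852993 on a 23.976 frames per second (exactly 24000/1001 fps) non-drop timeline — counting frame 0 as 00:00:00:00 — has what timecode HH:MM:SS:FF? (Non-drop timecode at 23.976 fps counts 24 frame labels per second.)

852993 ÷ 24 = 35541 full seconds, remainder 9 frames.
35541 s = 9 h 52 min 21 s.
Timecode: 09:52:21:09.

09:52:21:09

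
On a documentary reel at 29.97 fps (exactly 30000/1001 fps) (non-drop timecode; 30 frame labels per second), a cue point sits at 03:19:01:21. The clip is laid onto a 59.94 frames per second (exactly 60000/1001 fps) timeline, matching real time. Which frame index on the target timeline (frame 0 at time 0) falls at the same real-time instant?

frame 716502

Source frame index: (3×3600 + 19×60 + 1) × 30 + 21 = 358251.
Real time: 358251 / (30000/1001) = 119536417/10000 s.
Target frame: (119536417/10000) × (60000/1001) = 716502.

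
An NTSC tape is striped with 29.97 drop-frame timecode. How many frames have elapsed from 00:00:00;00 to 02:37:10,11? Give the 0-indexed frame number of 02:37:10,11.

As if non-drop at 30 labels/s: (2 × 3600 + 37 × 60 + 10) × 30 + 11 = 282911.
Minute boundaries passed: 157; those not divisible by 10: 157 − 15 = 142; dropped labels = 2 × 142 = 284.
Actual frame index = 282911 − 284 = 282627.

282627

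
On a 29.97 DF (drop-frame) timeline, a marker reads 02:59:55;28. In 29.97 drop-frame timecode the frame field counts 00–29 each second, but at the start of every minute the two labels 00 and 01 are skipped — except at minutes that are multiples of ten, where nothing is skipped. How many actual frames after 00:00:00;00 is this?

323554

Complete 10-minute blocks: 17, each 17982 frames → 305694.
Remaining 9 whole minutes in the current block: 1800 + 8 × 1798 = 16184 frames.
Within the current minute: 55 × 30 + 28 − 2 = 1676 (labels ;00/;01 skipped at this minute). Total = 305694 + 16184 + 1676 = 323554.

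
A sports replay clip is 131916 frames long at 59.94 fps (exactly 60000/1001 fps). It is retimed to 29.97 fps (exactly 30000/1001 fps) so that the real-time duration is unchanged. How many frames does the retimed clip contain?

Target frames = source frames × (target rate / source rate) = 131916 × (30000/1001)/(60000/1001) = 131916 × 1/2 = 65958.

65958 frames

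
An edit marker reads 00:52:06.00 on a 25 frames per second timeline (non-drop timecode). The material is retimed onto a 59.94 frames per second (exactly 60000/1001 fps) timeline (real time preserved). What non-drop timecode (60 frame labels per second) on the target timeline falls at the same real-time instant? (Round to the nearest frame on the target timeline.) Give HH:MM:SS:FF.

00:52:02:53

Source frame index: (0×3600 + 52×60 + 6) × 25 + 0 = 78150.
Real time: 78150 / (25) = 3126 s.
Target frame: (3126) × (60000/1001) = 187560000/1001 ≈ 187372.627 → 187373.
At 60 labels/s: frame 187373 → 00:52:02:53.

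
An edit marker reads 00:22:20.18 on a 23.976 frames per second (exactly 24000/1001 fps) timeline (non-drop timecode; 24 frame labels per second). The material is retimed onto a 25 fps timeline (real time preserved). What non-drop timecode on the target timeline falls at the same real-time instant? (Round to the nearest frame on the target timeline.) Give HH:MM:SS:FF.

00:22:22:02

Source frame index: (0×3600 + 22×60 + 20) × 24 + 18 = 32178.
Real time: 32178 / (24000/1001) = 5368363/4000 s.
Target frame: (5368363/4000) × (25) = 5368363/160 ≈ 33552.269 → 33552.
At 25 labels/s: frame 33552 → 00:22:22:02.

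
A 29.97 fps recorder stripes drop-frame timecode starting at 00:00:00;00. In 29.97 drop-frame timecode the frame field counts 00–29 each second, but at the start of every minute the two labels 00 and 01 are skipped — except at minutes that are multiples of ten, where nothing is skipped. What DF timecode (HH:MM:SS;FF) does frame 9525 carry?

00:05:17;25

Each 10-minute DF block holds 10 × 60 × 30 − 9 × 2 = 17982 frames. 9525 ÷ 17982 → 0 full blocks, remainder 9525.
Within the partial block the first minute is 1800 frames and each further minute 1798, so 5 further minute boundaries passed. Total skipped labels = 18 × 0 + 2 × 5 = 10.
Non-drop label index = 9525 + 10 = 9535; at 30 labels/s that is 00:05:17:25, i.e. DF 00:05:17;25.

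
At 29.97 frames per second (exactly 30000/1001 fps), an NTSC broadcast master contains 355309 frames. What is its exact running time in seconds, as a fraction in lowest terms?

355664309/30000 seconds

Running time = 355309 ÷ (30000/1001) = 355309 × 1001/30000 = 355664309/30000 s.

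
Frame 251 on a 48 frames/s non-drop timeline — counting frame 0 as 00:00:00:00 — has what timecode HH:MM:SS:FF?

00:00:05:11

251 ÷ 48 = 5 full seconds, remainder 11 frames.
5 s = 0 h 0 min 5 s.
Timecode: 00:00:05:11.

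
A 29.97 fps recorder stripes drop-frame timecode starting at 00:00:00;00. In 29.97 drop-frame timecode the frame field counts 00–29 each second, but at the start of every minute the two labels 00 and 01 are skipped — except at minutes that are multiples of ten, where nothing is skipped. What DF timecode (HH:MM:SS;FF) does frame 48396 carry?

Ten DF minutes hold 17982 frames, so frame 48396 lies in block 2 (frames 35964–53945) with 12432 frames into that block.
The block's first minute is 1800 frames and the rest 1798 each; 12432 frames reaches minute 6, so 2 × 18 + 6 × 2 = 48 labels have been skipped so far.
Adding those back, label number 48396 + 48 = 48444 at 30 labels/s is 1614 s + 24 f = 0 h 26 min 54 s frame 24, i.e. 00:26:54;24.

00:26:54;24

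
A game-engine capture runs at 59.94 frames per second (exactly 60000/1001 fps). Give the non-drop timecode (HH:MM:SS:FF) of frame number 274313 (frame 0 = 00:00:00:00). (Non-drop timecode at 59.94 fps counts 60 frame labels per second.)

01:16:11:53

274313 ÷ 60 = 4571 full seconds, remainder 53 frames.
4571 s = 1 h 16 min 11 s.
Timecode: 01:16:11:53.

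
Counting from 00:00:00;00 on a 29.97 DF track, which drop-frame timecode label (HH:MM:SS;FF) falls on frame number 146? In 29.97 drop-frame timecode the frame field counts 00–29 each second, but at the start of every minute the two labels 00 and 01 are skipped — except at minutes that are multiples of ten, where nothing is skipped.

Each 10-minute DF block holds 10 × 60 × 30 − 9 × 2 = 17982 frames. 146 ÷ 17982 → 0 full blocks, remainder 146.
Within the partial block the first minute is 1800 frames and each further minute 1798, so 0 further minute boundaries passed. Total skipped labels = 18 × 0 + 2 × 0 = 0.
Non-drop label index = 146 + 0 = 146; at 30 labels/s that is 00:00:04:26, i.e. DF 00:00:04;26.

00:00:04;26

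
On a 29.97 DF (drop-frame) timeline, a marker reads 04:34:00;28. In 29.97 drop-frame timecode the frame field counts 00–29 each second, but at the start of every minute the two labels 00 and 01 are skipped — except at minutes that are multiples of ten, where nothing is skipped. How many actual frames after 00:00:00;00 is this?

As if non-drop at 30 labels/s: (4 × 3600 + 34 × 60 + 0) × 30 + 28 = 493228.
Minute boundaries passed: 274; those not divisible by 10: 274 − 27 = 247; dropped labels = 2 × 247 = 494.
Actual frame index = 493228 − 494 = 492734.

492734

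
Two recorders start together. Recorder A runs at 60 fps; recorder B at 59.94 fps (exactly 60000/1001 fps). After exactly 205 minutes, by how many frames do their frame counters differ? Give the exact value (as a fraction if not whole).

738000/1001 frames

205 min = 12300 s.
A emits 60 × 12300 = 738000 frames; B emits 60000/1001 × 12300 = 738000000/1001.
Difference = 738000/1001 frames (≈ 737.2627); B is behind A.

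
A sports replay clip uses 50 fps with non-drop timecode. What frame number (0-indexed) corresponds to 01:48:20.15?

325015

Total seconds to the label: (1 × 3600 + 48 × 60 + 20) = 6500.
Frame index = 6500 × 50 + 15 = 325015.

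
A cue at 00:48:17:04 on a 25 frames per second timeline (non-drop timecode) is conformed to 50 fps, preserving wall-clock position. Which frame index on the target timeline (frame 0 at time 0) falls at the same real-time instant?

Source frame index: (0×3600 + 48×60 + 17) × 25 + 4 = 72429.
Real time: 72429 / (25) = 72429/25 s.
Target frame: (72429/25) × (50) = 144858.

frame 144858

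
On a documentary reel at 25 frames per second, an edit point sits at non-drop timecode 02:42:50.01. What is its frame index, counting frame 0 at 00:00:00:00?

244251

Total seconds to the label: (2 × 3600 + 42 × 60 + 50) = 9770.
Frame index = 9770 × 25 + 1 = 244251.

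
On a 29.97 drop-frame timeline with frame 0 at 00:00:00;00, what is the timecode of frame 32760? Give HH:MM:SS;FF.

00:18:13;04

Each 10-minute DF block holds 10 × 60 × 30 − 9 × 2 = 17982 frames. 32760 ÷ 17982 → 1 full block, remainder 14778.
Within the partial block the first minute is 1800 frames and each further minute 1798, so 8 further minute boundaries passed. Total skipped labels = 18 × 1 + 2 × 8 = 34.
Non-drop label index = 32760 + 34 = 32794; at 30 labels/s that is 00:18:13:04, i.e. DF 00:18:13;04.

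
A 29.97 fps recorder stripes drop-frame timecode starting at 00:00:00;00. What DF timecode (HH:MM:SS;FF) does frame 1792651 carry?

16:36:54;25

Ten DF minutes hold 17982 frames, so frame 1792651 lies in block 99 (frames 1780218–1798199) with 12433 frames into that block.
The block's first minute is 1800 frames and the rest 1798 each; 12433 frames reaches minute 6, so 99 × 18 + 6 × 2 = 1794 labels have been skipped so far.
Adding those back, label number 1792651 + 1794 = 1794445 at 30 labels/s is 59814 s + 25 f = 16 h 36 min 54 s frame 25, i.e. 16:36:54;25.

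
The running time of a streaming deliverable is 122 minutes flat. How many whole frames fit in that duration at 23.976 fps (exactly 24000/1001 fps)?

175504 frames

122 min = 7320 s.
Frames = 7320 × 24000/1001 = 175680000/1001 ≈ 175504.4955.
Complete frames: 175504.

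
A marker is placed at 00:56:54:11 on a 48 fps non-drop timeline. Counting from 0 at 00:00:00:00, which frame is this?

Total seconds to the label: (0 × 3600 + 56 × 60 + 54) = 3414.
Frame index = 3414 × 48 + 11 = 163883.

163883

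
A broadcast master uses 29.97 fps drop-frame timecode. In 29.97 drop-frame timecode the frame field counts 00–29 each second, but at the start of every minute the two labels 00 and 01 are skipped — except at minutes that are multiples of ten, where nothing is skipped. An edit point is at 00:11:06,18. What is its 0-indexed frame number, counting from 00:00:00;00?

19978

Complete 10-minute blocks: 1, each 17982 frames → 17982.
Remaining 1 whole minute in the current block: 1800 + 0 × 1798 = 1800 frames.
Within the current minute: 6 × 30 + 18 − 2 = 196 (labels ;00/;01 skipped at this minute). Total = 17982 + 1800 + 196 = 19978.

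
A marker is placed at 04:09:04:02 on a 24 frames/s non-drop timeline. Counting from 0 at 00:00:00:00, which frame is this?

Total seconds to the label: (4 × 3600 + 9 × 60 + 4) = 14944.
Frame index = 14944 × 24 + 2 = 358658.

frame 358658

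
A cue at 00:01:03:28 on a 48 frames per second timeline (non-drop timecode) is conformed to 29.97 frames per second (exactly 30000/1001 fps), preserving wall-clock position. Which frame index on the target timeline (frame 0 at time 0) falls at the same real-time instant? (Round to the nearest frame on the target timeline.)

Source frame index: (0×3600 + 1×60 + 3) × 48 + 28 = 3052.
Real time: 3052 / (48) = 763/12 s.
Target frame: (763/12) × (30000/1001) = 272500/143 ≈ 1905.594 → 1906.

frame 1906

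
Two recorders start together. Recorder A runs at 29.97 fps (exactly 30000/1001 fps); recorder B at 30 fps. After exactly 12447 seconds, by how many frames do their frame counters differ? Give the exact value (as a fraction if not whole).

373410/1001 frames

A emits 30000/1001 × 12447 = 373410000/1001 frames; B emits 30 × 12447 = 373410.
Difference = 373410/1001 frames (≈ 373.0370); B is ahead of A.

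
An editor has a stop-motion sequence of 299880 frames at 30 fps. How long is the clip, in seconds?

9996 seconds

Running time = 299880 / (30) = 9996 s.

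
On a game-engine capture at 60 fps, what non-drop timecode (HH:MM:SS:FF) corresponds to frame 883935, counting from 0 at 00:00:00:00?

883935 ÷ 60 = 14732 full seconds, remainder 15 frames.
14732 s = 4 h 5 min 32 s.
Timecode: 04:05:32:15.

04:05:32:15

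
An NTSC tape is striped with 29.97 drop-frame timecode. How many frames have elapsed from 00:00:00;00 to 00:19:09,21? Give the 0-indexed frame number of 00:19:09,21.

Complete 10-minute blocks: 1, each 17982 frames → 17982.
Remaining 9 whole minutes in the current block: 1800 + 8 × 1798 = 16184 frames.
Within the current minute: 9 × 30 + 21 − 2 = 289 (labels ;00/;01 skipped at this minute). Total = 17982 + 16184 + 289 = 34455.

34455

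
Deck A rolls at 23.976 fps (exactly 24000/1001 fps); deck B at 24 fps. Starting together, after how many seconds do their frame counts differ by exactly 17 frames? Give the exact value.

17017/24 seconds

The gap grows by |24 − 24000/1001| = 24/1001 frames per second.
Time for a 17-frame gap: 17 ÷ (24/1001) = 17017/24 s.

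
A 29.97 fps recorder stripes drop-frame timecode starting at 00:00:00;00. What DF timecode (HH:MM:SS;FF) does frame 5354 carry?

Each 10-minute DF block holds 10 × 60 × 30 − 9 × 2 = 17982 frames. 5354 ÷ 17982 → 0 full blocks, remainder 5354.
Within the partial block the first minute is 1800 frames and each further minute 1798, so 2 further minute boundaries passed. Total skipped labels = 18 × 0 + 2 × 2 = 4.
Non-drop label index = 5354 + 4 = 5358; at 30 labels/s that is 00:02:58:18, i.e. DF 00:02:58;18.

00:02:58;18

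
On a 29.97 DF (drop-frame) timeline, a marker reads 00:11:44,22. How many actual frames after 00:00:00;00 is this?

Complete 10-minute blocks: 1, each 17982 frames → 17982.
Remaining 1 whole minute in the current block: 1800 + 0 × 1798 = 1800 frames.
Within the current minute: 44 × 30 + 22 − 2 = 1340 (labels ;00/;01 skipped at this minute). Total = 17982 + 1800 + 1340 = 21122.

21122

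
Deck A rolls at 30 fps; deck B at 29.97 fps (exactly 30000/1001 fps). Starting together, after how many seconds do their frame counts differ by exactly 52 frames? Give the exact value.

26026/15 seconds

The gap grows by |30000/1001 − 30| = 30/1001 frames per second.
Time for a 52-frame gap: 52 ÷ (30/1001) = 26026/15 s.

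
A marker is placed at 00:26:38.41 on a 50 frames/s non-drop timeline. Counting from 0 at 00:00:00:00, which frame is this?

79941

Total seconds to the label: (0 × 3600 + 26 × 60 + 38) = 1598.
Frame index = 1598 × 50 + 41 = 79941.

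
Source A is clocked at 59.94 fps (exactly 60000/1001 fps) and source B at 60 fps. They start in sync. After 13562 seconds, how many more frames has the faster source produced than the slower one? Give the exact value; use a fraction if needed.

813720/1001 frames

A emits 60000/1001 × 13562 = 813720000/1001 frames; B emits 60 × 13562 = 813720.
Difference = 813720/1001 frames (≈ 812.9071); B is ahead of A.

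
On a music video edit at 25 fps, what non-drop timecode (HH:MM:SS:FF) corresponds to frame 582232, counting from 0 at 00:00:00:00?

582232 ÷ 25 = 23289 full seconds, remainder 7 frames.
23289 s = 6 h 28 min 9 s.
Timecode: 06:28:09:07.

06:28:09:07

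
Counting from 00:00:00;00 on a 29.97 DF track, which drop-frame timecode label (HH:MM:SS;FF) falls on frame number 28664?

00:15:56;12

Each 10-minute DF block holds 10 × 60 × 30 − 9 × 2 = 17982 frames. 28664 ÷ 17982 → 1 full block, remainder 10682.
Within the partial block the first minute is 1800 frames and each further minute 1798, so 5 further minute boundaries passed. Total skipped labels = 18 × 1 + 2 × 5 = 28.
Non-drop label index = 28664 + 28 = 28692; at 30 labels/s that is 00:15:56:12, i.e. DF 00:15:56;12.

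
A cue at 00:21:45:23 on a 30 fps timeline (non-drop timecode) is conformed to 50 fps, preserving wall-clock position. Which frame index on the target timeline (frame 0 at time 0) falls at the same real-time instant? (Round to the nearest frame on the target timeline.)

Source frame index: (0×3600 + 21×60 + 45) × 30 + 23 = 39173.
Real time: 39173 / (30) = 39173/30 s.
Target frame: (39173/30) × (50) = 195865/3 ≈ 65288.333 → 65288.

frame 65288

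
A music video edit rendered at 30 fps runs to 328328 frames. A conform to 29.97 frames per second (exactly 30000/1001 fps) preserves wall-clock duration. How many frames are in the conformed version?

Target frames = source frames × (target rate / source rate) = 328328 × (30000/1001)/(30) = 328328 × 1000/1001 = 328000.

328000 frames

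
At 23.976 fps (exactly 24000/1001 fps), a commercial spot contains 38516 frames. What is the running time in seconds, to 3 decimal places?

Running time = 38516 × 1001/24000 = 9638629/6000 s ≈ 1606.438 s.

1606.438 seconds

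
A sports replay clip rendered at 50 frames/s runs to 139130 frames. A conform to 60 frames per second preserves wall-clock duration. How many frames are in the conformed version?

Target frames = source frames × (target rate / source rate) = 139130 × (60)/(50) = 139130 × 6/5 = 166956.

166956 frames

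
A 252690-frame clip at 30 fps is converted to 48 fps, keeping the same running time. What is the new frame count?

404304 frames

Target frames = source frames × (target rate / source rate) = 252690 × (48)/(30) = 252690 × 8/5 = 404304.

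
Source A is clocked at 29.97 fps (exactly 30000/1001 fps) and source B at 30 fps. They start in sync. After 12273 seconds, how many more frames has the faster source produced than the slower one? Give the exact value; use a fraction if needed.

368190/1001 frames

A emits 30000/1001 × 12273 = 368190000/1001 frames; B emits 30 × 12273 = 368190.
Difference = 368190/1001 frames (≈ 367.8222); B is ahead of A.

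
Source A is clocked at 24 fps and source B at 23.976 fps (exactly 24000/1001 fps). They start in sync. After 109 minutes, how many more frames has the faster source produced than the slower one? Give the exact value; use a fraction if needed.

109 min = 6540 s.
A emits 24 × 6540 = 156960 frames; B emits 24000/1001 × 6540 = 156960000/1001.
Difference = 156960/1001 frames (≈ 156.8032); B is behind A.

156960/1001 frames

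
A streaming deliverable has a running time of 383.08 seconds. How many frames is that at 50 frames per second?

19154 frames

Frames = 383.08 × 50 = 19154.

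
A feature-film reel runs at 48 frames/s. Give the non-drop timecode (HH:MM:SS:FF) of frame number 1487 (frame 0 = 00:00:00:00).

00:00:30:47

1487 ÷ 48 = 30 full seconds, remainder 47 frames.
30 s = 0 h 0 min 30 s.
Timecode: 00:00:30:47.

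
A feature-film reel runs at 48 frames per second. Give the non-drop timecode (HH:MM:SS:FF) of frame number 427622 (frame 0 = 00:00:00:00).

427622 ÷ 48 = 8908 full seconds, remainder 38 frames.
8908 s = 2 h 28 min 28 s.
Timecode: 02:28:28:38.

02:28:28:38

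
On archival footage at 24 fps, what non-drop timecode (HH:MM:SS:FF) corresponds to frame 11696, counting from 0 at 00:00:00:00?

11696 ÷ 24 = 487 full seconds, remainder 8 frames.
487 s = 0 h 8 min 7 s.
Timecode: 00:08:07:08.

00:08:07:08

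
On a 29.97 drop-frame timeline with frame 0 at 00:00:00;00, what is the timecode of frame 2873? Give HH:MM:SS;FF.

Each 10-minute DF block holds 10 × 60 × 30 − 9 × 2 = 17982 frames. 2873 ÷ 17982 → 0 full blocks, remainder 2873.
Within the partial block the first minute is 1800 frames and each further minute 1798, so 1 further minute boundary passed. Total skipped labels = 18 × 0 + 2 × 1 = 2.
Non-drop label index = 2873 + 2 = 2875; at 30 labels/s that is 00:01:35:25, i.e. DF 00:01:35;25.

00:01:35;25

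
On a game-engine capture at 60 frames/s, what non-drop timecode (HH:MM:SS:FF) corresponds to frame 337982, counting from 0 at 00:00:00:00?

01:33:53:02

337982 ÷ 60 = 5633 full seconds, remainder 2 frames.
5633 s = 1 h 33 min 53 s.
Timecode: 01:33:53:02.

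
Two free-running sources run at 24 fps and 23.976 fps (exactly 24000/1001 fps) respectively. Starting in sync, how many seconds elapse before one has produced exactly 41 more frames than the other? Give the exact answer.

41041/24 seconds

The gap grows by |24000/1001 − 24| = 24/1001 frames per second.
Time for a 41-frame gap: 41 ÷ (24/1001) = 41041/24 s.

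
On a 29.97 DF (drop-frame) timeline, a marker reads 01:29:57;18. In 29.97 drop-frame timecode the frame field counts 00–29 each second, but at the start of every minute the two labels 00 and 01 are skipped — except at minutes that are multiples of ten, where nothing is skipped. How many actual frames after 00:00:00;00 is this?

As if non-drop at 30 labels/s: (1 × 3600 + 29 × 60 + 57) × 30 + 18 = 161928.
Minute boundaries passed: 89; those not divisible by 10: 89 − 8 = 81; dropped labels = 2 × 81 = 162.
Actual frame index = 161928 − 162 = 161766.

161766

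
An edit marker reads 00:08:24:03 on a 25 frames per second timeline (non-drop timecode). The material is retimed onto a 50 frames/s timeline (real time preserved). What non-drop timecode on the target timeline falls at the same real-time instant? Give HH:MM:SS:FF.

Source frame index: (0×3600 + 8×60 + 24) × 25 + 3 = 12603.
Real time: 12603 / (25) = 12603/25 s.
Target frame: (12603/25) × (50) = 25206.
At 50 labels/s: frame 25206 → 00:08:24:06.

00:08:24:06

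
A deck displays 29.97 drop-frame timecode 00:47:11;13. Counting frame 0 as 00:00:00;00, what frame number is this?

Complete 10-minute blocks: 4, each 17982 frames → 71928.
Remaining 7 whole minutes in the current block: 1800 + 6 × 1798 = 12588 frames.
Within the current minute: 11 × 30 + 13 − 2 = 341 (labels ;00/;01 skipped at this minute). Total = 71928 + 12588 + 341 = 84857.

84857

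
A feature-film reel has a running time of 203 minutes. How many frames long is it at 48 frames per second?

203 min = 12180 s.
Frames = 12180 × 48 = 584640.

584640 frames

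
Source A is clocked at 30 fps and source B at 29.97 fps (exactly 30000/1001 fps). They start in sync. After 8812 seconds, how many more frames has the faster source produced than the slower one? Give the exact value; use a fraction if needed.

A emits 30 × 8812 = 264360 frames; B emits 30000/1001 × 8812 = 264360000/1001.
Difference = 264360/1001 frames (≈ 264.0959); B is behind A.

264360/1001 frames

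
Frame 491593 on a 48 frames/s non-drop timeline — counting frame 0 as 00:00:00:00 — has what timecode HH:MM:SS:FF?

02:50:41:25

491593 ÷ 48 = 10241 full seconds, remainder 25 frames.
10241 s = 2 h 50 min 41 s.
Timecode: 02:50:41:25.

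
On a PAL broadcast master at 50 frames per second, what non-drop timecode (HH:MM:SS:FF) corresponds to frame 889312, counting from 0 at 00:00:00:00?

04:56:26:12

889312 ÷ 50 = 17786 full seconds, remainder 12 frames.
17786 s = 4 h 56 min 26 s.
Timecode: 04:56:26:12.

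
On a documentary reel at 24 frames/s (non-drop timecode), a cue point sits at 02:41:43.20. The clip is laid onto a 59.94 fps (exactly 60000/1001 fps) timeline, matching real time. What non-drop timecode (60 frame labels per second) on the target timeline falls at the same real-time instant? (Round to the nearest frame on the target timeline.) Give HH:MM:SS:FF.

02:41:34:08

Source frame index: (2×3600 + 41×60 + 43) × 24 + 20 = 232892.
Real time: 232892 / (24) = 58223/6 s.
Target frame: (58223/6) × (60000/1001) = 52930000/91 ≈ 581648.352 → 581648.
At 60 labels/s: frame 581648 → 02:41:34:08.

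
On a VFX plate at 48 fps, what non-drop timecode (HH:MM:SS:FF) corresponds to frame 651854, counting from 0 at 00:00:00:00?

03:46:20:14

651854 ÷ 48 = 13580 full seconds, remainder 14 frames.
13580 s = 3 h 46 min 20 s.
Timecode: 03:46:20:14.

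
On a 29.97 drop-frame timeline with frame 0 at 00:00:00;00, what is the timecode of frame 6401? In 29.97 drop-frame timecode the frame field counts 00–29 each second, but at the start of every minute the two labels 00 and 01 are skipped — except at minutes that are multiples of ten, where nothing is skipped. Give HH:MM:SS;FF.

Each 10-minute DF block holds 10 × 60 × 30 − 9 × 2 = 17982 frames. 6401 ÷ 17982 → 0 full blocks, remainder 6401.
Within the partial block the first minute is 1800 frames and each further minute 1798, so 3 further minute boundaries passed. Total skipped labels = 18 × 0 + 2 × 3 = 6.
Non-drop label index = 6401 + 6 = 6407; at 30 labels/s that is 00:03:33:17, i.e. DF 00:03:33;17.

00:03:33;17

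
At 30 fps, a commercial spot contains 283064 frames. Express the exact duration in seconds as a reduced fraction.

141532/15 seconds

Running time = 283064 ÷ (30) = 283064 × 1/30 = 141532/15 s.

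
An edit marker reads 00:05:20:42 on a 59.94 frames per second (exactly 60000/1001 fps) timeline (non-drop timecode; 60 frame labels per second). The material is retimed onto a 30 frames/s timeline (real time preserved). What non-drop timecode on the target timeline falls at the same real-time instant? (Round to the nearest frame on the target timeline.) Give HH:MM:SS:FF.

00:05:21:01

Source frame index: (0×3600 + 5×60 + 20) × 60 + 42 = 19242.
Real time: 19242 / (60000/1001) = 3210207/10000 s.
Target frame: (3210207/10000) × (30) = 9630621/1000 ≈ 9630.621 → 9631.
At 30 labels/s: frame 9631 → 00:05:21:01.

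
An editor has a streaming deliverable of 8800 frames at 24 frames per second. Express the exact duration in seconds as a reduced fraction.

Running time = 8800 ÷ (24) = 8800 × 1/24 = 1100/3 s.

1100/3 seconds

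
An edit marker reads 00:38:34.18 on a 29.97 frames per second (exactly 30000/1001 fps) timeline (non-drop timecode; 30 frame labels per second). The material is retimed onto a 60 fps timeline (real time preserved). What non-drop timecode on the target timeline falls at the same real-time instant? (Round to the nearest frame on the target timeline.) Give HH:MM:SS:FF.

00:38:36:55

Source frame index: (0×3600 + 38×60 + 34) × 30 + 18 = 69438.
Real time: 69438 / (30000/1001) = 11584573/5000 s.
Target frame: (11584573/5000) × (60) = 34753719/250 ≈ 139014.876 → 139015.
At 60 labels/s: frame 139015 → 00:38:36:55.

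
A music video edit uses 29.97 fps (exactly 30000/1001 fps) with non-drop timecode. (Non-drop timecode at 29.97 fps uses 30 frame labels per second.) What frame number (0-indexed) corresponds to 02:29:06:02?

268382

Total seconds to the label: (2 × 3600 + 29 × 60 + 6) = 8946.
Frame index = 8946 × 30 + 2 = 268382.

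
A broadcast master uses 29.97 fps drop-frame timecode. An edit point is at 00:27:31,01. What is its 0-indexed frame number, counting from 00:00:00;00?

As if non-drop at 30 labels/s: (0 × 3600 + 27 × 60 + 31) × 30 + 1 = 49531.
Minute boundaries passed: 27; those not divisible by 10: 27 − 2 = 25; dropped labels = 2 × 25 = 50.
Actual frame index = 49531 − 50 = 49481.

49481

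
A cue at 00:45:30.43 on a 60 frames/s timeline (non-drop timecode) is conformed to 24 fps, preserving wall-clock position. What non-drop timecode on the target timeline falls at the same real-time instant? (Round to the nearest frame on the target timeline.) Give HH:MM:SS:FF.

00:45:30:17

Source frame index: (0×3600 + 45×60 + 30) × 60 + 43 = 163843.
Real time: 163843 / (60) = 163843/60 s.
Target frame: (163843/60) × (24) = 327686/5 ≈ 65537.200 → 65537.
At 24 labels/s: frame 65537 → 00:45:30:17.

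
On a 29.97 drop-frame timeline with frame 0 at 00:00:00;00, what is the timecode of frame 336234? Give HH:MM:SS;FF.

Ten DF minutes hold 17982 frames, so frame 336234 lies in block 18 (frames 323676–341657) with 12558 frames into that block.
The block's first minute is 1800 frames and the rest 1798 each; 12558 frames reaches minute 6, so 18 × 18 + 6 × 2 = 336 labels have been skipped so far.
Adding those back, label number 336234 + 336 = 336570 at 30 labels/s is 11219 s + 0 f = 3 h 6 min 59 s frame 0, i.e. 03:06:59;00.

03:06:59;00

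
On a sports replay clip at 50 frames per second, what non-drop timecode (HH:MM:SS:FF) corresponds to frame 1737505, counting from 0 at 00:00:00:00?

1737505 ÷ 50 = 34750 full seconds, remainder 5 frames.
34750 s = 9 h 39 min 10 s.
Timecode: 09:39:10:05.

09:39:10:05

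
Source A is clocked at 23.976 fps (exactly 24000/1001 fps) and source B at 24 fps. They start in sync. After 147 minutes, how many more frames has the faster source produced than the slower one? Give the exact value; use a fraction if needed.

147 min = 8820 s.
A emits 24000/1001 × 8820 = 30240000/143 frames; B emits 24 × 8820 = 211680.
Difference = 30240/143 frames (≈ 211.4685); B is ahead of A.

30240/143 frames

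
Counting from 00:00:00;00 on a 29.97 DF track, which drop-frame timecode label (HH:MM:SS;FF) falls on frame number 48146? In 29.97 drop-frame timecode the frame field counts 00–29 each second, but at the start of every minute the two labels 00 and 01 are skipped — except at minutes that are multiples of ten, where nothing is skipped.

Ten DF minutes hold 17982 frames, so frame 48146 lies in block 2 (frames 35964–53945) with 12182 frames into that block.
The block's first minute is 1800 frames and the rest 1798 each; 12182 frames reaches minute 6, so 2 × 18 + 6 × 2 = 48 labels have been skipped so far.
Adding those back, label number 48146 + 48 = 48194 at 30 labels/s is 1606 s + 14 f = 0 h 26 min 46 s frame 14, i.e. 00:26:46;14.

00:26:46;14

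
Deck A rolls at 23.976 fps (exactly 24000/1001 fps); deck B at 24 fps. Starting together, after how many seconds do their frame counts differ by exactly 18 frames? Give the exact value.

750.75 seconds

The gap grows by |24 − 24000/1001| = 24/1001 frames per second.
Time for a 18-frame gap: 18 ÷ (24/1001) = 750.75 s.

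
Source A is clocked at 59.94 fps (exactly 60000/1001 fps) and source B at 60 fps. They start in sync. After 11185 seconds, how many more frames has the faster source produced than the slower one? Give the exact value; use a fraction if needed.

671100/1001 frames

A emits 60000/1001 × 11185 = 671100000/1001 frames; B emits 60 × 11185 = 671100.
Difference = 671100/1001 frames (≈ 670.4296); B is ahead of A.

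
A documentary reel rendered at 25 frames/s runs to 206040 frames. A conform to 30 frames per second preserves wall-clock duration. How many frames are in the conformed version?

Target frames = source frames × (target rate / source rate) = 206040 × (30)/(25) = 206040 × 6/5 = 247248.

247248 frames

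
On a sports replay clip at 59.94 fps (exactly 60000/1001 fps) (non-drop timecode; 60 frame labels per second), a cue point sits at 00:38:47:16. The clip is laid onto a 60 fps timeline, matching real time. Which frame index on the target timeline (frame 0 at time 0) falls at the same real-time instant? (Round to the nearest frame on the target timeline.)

frame 139776

Source frame index: (0×3600 + 38×60 + 47) × 60 + 16 = 139636.
Real time: 139636 / (60000/1001) = 34943909/15000 s.
Target frame: (34943909/15000) × (60) = 34943909/250 ≈ 139775.636 → 139776.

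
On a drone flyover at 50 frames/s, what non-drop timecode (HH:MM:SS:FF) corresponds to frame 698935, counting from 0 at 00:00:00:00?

698935 ÷ 50 = 13978 full seconds, remainder 35 frames.
13978 s = 3 h 52 min 58 s.
Timecode: 03:52:58:35.

03:52:58:35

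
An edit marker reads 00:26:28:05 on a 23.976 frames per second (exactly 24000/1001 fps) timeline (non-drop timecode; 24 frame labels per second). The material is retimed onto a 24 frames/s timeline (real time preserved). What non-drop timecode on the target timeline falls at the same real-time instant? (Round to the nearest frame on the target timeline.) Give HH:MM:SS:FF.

Source frame index: (0×3600 + 26×60 + 28) × 24 + 5 = 38117.
Real time: 38117 / (24000/1001) = 38155117/24000 s.
Target frame: (38155117/24000) × (24) = 38155117/1000 ≈ 38155.117 → 38155.
At 24 labels/s: frame 38155 → 00:26:29:19.

00:26:29:19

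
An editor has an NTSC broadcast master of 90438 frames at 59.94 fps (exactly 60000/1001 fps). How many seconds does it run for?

Running time = 90438 / (60000/1001) = 1508.8073 s.

1508.8073 seconds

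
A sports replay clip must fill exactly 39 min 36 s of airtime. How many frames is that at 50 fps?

118800 frames

39 min 36 s = 2376 s.
Frames = 2376 × 50 = 118800.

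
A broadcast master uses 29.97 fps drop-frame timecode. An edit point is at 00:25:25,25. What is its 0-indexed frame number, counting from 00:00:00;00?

As if non-drop at 30 labels/s: (0 × 3600 + 25 × 60 + 25) × 30 + 25 = 45775.
Minute boundaries passed: 25; those not divisible by 10: 25 − 2 = 23; dropped labels = 2 × 23 = 46.
Actual frame index = 45775 − 46 = 45729.

45729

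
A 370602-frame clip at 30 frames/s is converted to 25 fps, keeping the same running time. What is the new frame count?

Target frames = source frames × (target rate / source rate) = 370602 × (25)/(30) = 370602 × 5/6 = 308835.

308835 frames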